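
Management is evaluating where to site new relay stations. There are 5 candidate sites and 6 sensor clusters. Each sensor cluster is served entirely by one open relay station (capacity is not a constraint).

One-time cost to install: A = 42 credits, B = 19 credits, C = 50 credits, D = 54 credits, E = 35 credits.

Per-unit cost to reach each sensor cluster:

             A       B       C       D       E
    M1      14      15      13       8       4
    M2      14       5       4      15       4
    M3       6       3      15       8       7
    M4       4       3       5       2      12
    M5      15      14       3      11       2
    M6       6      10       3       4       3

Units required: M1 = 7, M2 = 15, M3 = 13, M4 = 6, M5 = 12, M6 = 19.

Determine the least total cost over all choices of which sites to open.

For any fixed open set, each sensor cluster goes to its cheapest open site; total = fixed + service.
{B, E}: M1→E 4·7=28, M2→E 4·15=60, M3→B 3·13=39, M4→B 3·6=18, M5→E 2·12=24, M6→E 3·19=57. Service 226; fixed 54; total 280.
{A, B, E}: M1→E 4·7=28, M2→E 4·15=60, M3→B 3·13=39, M4→B 3·6=18, M5→E 2·12=24, M6→E 3·19=57. Service 226; fixed 96; total 322.
{B, D, E}: M1→E 4·7=28, M2→E 4·15=60, M3→B 3·13=39, M4→D 2·6=12, M5→E 2·12=24, M6→E 3·19=57. Service 220; fixed 108; total 328.
{A, B, C, D, E}: service 220 + fixed 200 = 420
No other subset beats 280.

Minimum total cost: 280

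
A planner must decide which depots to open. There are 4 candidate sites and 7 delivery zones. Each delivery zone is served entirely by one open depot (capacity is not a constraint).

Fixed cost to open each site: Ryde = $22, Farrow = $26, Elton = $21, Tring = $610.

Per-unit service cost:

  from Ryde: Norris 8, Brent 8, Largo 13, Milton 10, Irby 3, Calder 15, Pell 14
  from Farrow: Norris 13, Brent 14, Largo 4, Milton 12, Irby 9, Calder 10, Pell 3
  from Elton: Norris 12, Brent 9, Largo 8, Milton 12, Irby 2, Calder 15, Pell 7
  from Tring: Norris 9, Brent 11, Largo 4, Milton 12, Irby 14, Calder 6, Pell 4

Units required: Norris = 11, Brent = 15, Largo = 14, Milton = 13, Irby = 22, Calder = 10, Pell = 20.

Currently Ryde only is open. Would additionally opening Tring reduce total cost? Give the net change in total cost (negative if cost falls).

No — net change +194 (cost rises by 194).

Current service cost with {Ryde}: 1016.
Adding Tring: each delivery zone re-picks its cheapest; new service cost 600, saving 416.
Extra fixed cost: 610. Net change = 610 − 416 = 194.
(Totals: 1038 → 1232.)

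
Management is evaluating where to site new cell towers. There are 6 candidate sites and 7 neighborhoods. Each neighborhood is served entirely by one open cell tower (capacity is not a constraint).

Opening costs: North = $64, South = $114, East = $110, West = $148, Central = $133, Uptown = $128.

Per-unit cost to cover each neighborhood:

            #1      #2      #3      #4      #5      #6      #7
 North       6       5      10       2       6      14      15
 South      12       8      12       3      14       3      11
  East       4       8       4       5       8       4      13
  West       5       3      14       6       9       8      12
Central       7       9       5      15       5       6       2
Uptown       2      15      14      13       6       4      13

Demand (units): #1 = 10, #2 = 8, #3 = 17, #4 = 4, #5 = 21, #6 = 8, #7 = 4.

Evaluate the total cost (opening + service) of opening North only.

Each neighborhood is assigned to its cheapest site among the open ones.
{North}: #1→North 6·10=60, #2→North 5·8=40, #3→North 10·17=170, #4→North 2·4=8, #5→North 6·21=126, #6→North 14·8=112, #7→North 15·4=60. Service 576; fixed 64; total 640.

Total cost: 640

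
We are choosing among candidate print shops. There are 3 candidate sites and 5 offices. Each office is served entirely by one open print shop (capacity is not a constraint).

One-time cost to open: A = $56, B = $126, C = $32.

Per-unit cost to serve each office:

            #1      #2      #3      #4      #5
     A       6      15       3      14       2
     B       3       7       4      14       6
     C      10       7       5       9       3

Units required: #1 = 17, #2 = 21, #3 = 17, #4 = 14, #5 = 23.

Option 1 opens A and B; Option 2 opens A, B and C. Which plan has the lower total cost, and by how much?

Option 2 is cheaper by 38.

Option 1: {A, B}: #1→B 3·17=51, #2→B 7·21=147, #3→A 3·17=51, #4→A 14·14=196, #5→A 2·23=46. Service 491; fixed 182; total 673.
Option 2: {A, B, C}: #1→B 3·17=51, #2→B 7·21=147, #3→A 3·17=51, #4→C 9·14=126, #5→A 2·23=46. Service 421; fixed 214; total 635.
Difference: |673 − 635| = 38.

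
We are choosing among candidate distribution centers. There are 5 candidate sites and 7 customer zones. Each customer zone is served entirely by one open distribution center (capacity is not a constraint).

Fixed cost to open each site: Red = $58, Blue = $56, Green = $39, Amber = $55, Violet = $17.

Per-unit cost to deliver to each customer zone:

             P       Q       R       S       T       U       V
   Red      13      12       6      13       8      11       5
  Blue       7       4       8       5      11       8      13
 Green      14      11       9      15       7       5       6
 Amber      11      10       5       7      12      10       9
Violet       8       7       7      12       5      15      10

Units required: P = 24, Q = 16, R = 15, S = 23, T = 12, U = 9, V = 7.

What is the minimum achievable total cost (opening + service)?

For any fixed open set, each customer zone goes to its cheapest open site; total = fixed + service.
{Blue, Green, Violet}: P→Blue 7·24=168, Q→Blue 4·16=64, R→Violet 7·15=105, S→Blue 5·23=115, T→Violet 5·12=60, U→Green 5·9=45, V→Green 6·7=42. Service 599; fixed 112; total 711.
{Blue, Violet}: service 654 + fixed 73 = 727
{Blue, Green}: service 638 + fixed 95 = 733
{Red, Blue, Green, Amber, Violet}: service 562 + fixed 225 = 787
No other subset beats 711.

Minimum total cost: 711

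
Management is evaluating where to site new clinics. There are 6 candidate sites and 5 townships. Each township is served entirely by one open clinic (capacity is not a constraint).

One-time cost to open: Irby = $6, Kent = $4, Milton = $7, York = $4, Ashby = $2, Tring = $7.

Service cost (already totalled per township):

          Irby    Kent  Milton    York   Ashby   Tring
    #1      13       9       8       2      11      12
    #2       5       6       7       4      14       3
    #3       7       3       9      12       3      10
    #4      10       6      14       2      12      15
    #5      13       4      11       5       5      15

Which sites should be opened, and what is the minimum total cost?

Open York and Ashby; minimum total cost 22.

For any fixed open set, each township goes to its cheapest open site; total = fixed + service.
{York, Ashby}: #1→York 2, #2→York 4, #3→Ashby 3, #4→York 2, #5→York 5. Service 16; fixed 6; total 22.
{Kent, York}: #1→York 2, #2→York 4, #3→Kent 3, #4→York 2, #5→Kent 4. Service 15; fixed 8; total 23.
{Kent, York, Ashby}: service 15 + fixed 10 = 25
{Irby, Kent, Milton, York, Ashby, Tring}: service 14 + fixed 30 = 44
No other subset beats 22.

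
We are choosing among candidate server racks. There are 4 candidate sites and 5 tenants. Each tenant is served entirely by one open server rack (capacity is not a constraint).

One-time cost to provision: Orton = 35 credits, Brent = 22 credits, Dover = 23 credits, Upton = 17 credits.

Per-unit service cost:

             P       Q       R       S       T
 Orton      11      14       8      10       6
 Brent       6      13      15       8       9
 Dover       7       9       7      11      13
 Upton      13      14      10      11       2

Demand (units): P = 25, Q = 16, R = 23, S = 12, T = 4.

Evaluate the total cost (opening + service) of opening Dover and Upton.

Total cost: 660

Each tenant is assigned to its cheapest site among the open ones.
{Dover, Upton}: P→Dover 7·25=175, Q→Dover 9·16=144, R→Dover 7·23=161, S→Dover 11·12=132, T→Upton 2·4=8. Service 620; fixed 40; total 660.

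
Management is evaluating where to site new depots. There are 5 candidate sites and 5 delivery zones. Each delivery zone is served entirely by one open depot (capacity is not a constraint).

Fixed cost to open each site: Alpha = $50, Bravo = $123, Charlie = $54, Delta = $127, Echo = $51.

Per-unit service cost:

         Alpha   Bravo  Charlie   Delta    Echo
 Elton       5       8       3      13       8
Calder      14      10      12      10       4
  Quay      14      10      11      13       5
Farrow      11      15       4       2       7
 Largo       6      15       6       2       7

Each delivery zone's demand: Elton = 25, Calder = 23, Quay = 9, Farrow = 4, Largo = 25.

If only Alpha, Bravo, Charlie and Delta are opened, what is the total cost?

Total cost: 807

Each delivery zone is assigned to its cheapest site among the open ones.
{Alpha, Bravo, Charlie, Delta}: Elton→Charlie 3·25=75, Calder→Bravo 10·23=230, Quay→Bravo 10·9=90, Farrow→Delta 2·4=8, Largo→Delta 2·25=50. Service 453; fixed 354; total 807.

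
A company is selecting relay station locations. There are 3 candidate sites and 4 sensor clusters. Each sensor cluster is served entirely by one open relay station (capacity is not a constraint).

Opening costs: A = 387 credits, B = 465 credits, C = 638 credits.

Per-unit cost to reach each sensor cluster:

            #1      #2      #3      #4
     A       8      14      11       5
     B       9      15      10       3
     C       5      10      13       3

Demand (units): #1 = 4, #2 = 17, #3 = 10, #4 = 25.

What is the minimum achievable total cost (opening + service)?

Minimum total cost: 892

For any fixed open set, each sensor cluster goes to its cheapest open site; total = fixed + service.
{A}: #1→A 8·4=32, #2→A 14·17=238, #3→A 11·10=110, #4→A 5·25=125. Service 505; fixed 387; total 892.
{B}: #1→B 9·4=36, #2→B 15·17=255, #3→B 10·10=100, #4→B 3·25=75. Service 466; fixed 465; total 931.
{C}: service 395 + fixed 638 = 1033
{A, B, C}: service 365 + fixed 1490 = 1855
No other subset beats 892.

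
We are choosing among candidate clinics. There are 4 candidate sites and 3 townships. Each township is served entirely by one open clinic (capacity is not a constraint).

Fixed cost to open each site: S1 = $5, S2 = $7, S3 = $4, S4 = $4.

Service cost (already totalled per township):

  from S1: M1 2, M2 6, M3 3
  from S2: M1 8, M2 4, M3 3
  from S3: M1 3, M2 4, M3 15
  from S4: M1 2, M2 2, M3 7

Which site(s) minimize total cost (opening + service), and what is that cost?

For any fixed open set, each township goes to its cheapest open site; total = fixed + service.
{S4}: M1→S4 2, M2→S4 2, M3→S4 7. Service 11; fixed 4; total 15.
{S1}: M1→S1 2, M2→S1 6, M3→S1 3. Service 11; fixed 5; total 16.
{S1, S4}: service 7 + fixed 9 = 16
{S1, S2, S3, S4}: service 7 + fixed 20 = 27
No other subset beats 15.

Open S4 only; minimum total cost 15.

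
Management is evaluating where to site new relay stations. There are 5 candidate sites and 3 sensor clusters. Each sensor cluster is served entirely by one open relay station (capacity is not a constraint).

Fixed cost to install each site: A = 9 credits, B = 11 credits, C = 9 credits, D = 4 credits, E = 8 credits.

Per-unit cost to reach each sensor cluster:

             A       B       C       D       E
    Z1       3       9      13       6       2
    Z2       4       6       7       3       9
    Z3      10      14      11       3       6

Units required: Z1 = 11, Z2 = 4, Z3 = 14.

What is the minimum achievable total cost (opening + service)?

Minimum total cost: 88

For any fixed open set, each sensor cluster goes to its cheapest open site; total = fixed + service.
{D, E}: Z1→E 2·11=22, Z2→D 3·4=12, Z3→D 3·14=42. Service 76; fixed 12; total 88.
{A, D, E}: Z1→E 2·11=22, Z2→D 3·4=12, Z3→D 3·14=42. Service 76; fixed 21; total 97.
{C, D, E}: Z1→E 2·11=22, Z2→D 3·4=12, Z3→D 3·14=42. Service 76; fixed 21; total 97.
{A, B, C, D, E}: service 76 + fixed 41 = 117
No other subset beats 88.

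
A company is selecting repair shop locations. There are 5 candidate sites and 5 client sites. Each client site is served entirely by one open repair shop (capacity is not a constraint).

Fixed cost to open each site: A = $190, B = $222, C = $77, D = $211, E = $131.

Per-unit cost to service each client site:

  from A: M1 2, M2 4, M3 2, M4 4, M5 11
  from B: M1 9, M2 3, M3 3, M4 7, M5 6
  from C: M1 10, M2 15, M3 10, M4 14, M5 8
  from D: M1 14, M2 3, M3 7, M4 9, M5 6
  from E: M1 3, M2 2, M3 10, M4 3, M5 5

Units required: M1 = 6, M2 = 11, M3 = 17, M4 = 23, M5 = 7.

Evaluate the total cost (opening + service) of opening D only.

Total cost: 696

Each client site is assigned to its cheapest site among the open ones.
{D}: M1→D 14·6=84, M2→D 3·11=33, M3→D 7·17=119, M4→D 9·23=207, M5→D 6·7=42. Service 485; fixed 211; total 696.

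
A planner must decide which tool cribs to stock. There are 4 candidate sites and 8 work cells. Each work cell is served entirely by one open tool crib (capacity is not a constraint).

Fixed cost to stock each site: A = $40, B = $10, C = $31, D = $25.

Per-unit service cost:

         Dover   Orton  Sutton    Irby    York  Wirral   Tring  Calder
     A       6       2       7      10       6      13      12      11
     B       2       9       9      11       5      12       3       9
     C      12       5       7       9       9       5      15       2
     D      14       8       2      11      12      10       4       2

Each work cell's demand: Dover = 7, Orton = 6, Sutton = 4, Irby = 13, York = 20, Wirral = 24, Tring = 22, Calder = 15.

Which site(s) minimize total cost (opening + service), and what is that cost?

Open B and C; minimum total cost 546.

For any fixed open set, each work cell goes to its cheapest open site; total = fixed + service.
{B, C}: Dover→B 2·7=14, Orton→C 5·6=30, Sutton→C 7·4=28, Irby→C 9·13=117, York→B 5·20=100, Wirral→C 5·24=120, Tring→B 3·22=66, Calder→C 2·15=30. Service 505; fixed 41; total 546.
{B, C, D}: service 485 + fixed 66 = 551
{A, B, C}: service 487 + fixed 81 = 568
{A, B, C, D}: Dover→B 2·7=14, Orton→A 2·6=12, Sutton→D 2·4=8, Irby→C 9·13=117, York→B 5·20=100, Wirral→C 5·24=120, Tring→B 3·22=66, Calder→C 2·15=30. Service 467; fixed 106; total 573.
No other subset beats 546.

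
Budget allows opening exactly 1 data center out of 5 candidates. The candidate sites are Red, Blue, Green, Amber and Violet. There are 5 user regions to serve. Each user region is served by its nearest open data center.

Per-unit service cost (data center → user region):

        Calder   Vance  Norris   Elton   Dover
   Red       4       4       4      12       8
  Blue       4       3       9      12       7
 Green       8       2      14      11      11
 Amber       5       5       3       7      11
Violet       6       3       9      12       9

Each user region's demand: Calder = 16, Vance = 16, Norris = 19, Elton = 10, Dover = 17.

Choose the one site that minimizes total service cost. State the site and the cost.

With exactly 1 open, each user region uses its cheapest among the chosen.
{Red}: Calder→Red 4·16=64, Vance→Red 4·16=64, Norris→Red 4·19=76, Elton→Red 12·10=120, Dover→Red 8·17=136. Service cost 460.
{Amber}: service cost 474
{Blue}: service cost 522
Among all 5 size-1 choices, {Red} is lowest.

Choose Red only; total service cost 460.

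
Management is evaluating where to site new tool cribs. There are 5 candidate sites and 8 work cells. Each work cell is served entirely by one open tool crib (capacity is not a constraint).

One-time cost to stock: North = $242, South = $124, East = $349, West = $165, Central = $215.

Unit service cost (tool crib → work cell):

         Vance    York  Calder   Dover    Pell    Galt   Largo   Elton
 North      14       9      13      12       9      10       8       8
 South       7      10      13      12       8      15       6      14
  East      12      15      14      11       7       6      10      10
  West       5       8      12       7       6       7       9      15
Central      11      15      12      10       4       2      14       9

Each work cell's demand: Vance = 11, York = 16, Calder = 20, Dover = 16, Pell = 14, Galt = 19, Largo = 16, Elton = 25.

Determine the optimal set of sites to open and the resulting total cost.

For any fixed open set, each work cell goes to its cheapest open site; total = fixed + service.
{West, Central}: Vance→West 5·11=55, York→West 8·16=128, Calder→West 12·20=240, Dover→West 7·16=112, Pell→Central 4·14=56, Galt→Central 2·19=38, Largo→West 9·16=144, Elton→Central 9·25=225. Service 998; fixed 380; total 1378.
{South, Central}: Vance→South 7·11=77, York→South 10·16=160, Calder→Central 12·20=240, Dover→Central 10·16=160, Pell→Central 4·14=56, Galt→Central 2·19=38, Largo→South 6·16=96, Elton→Central 9·25=225. Service 1052; fixed 339; total 1391.
{West}: Vance→West 5·11=55, York→West 8·16=128, Calder→West 12·20=240, Dover→West 7·16=112, Pell→West 6·14=84, Galt→West 7·19=133, Largo→West 9·16=144, Elton→West 15·25=375. Service 1271; fixed 165; total 1436.
{North, South, East, West, Central}: service 925 + fixed 1095 = 2020
No other subset beats 1378.

Open West and Central; minimum total cost 1378.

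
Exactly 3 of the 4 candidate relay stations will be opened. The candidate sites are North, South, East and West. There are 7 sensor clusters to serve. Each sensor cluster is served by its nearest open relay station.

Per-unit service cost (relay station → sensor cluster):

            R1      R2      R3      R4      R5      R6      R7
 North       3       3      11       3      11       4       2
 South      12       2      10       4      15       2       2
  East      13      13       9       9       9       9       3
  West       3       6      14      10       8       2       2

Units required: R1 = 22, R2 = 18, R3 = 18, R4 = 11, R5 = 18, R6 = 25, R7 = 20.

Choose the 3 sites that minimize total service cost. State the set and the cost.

Choose South, East and West; total service cost 542.

With exactly 3 open, each sensor cluster uses its cheapest among the chosen.
{South, East, West}: R1→West 3·22=66, R2→South 2·18=36, R3→East 9·18=162, R4→South 4·11=44, R5→West 8·18=144, R6→South 2·25=50, R7→South 2·20=40. Service cost 542.
{North, South, East}: service cost 549
{North, South, West}: service cost 549
Among all 4 size-3 choices, {South, East, West} is lowest.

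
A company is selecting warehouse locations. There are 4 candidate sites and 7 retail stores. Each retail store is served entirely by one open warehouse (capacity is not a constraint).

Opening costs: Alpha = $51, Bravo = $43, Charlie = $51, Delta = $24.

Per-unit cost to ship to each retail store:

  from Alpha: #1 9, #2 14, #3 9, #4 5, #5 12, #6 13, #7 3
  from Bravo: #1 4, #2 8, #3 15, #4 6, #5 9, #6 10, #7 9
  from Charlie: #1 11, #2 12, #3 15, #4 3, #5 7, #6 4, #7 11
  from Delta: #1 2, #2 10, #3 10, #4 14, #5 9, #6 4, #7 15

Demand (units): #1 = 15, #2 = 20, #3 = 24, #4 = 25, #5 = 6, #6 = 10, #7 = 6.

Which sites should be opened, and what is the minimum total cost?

Open Alpha, Charlie and Delta; minimum total cost 747.

For any fixed open set, each retail store goes to its cheapest open site; total = fixed + service.
{Alpha, Charlie, Delta}: #1→Delta 2·15=30, #2→Delta 10·20=200, #3→Alpha 9·24=216, #4→Charlie 3·25=75, #5→Charlie 7·6=42, #6→Charlie 4·10=40, #7→Alpha 3·6=18. Service 621; fixed 126; total 747.
{Alpha, Bravo, Charlie, Delta}: #1→Delta 2·15=30, #2→Bravo 8·20=160, #3→Alpha 9·24=216, #4→Charlie 3·25=75, #5→Charlie 7·6=42, #6→Charlie 4·10=40, #7→Alpha 3·6=18. Service 581; fixed 169; total 750.
{Alpha, Bravo, Charlie}: #1→Bravo 4·15=60, #2→Bravo 8·20=160, #3→Alpha 9·24=216, #4→Charlie 3·25=75, #5→Charlie 7·6=42, #6→Charlie 4·10=40, #7→Alpha 3·6=18. Service 611; fixed 145; total 756.
{Delta}: service 1004 + fixed 24 = 1028
No other subset beats 747.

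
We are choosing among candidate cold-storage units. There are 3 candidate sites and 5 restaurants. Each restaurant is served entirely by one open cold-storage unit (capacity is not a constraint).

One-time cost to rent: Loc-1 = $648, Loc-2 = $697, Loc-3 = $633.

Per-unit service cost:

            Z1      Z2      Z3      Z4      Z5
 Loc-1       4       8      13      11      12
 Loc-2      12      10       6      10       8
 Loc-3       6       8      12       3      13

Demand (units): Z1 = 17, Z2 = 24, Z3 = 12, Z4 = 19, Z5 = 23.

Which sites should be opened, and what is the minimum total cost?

Open Loc-3 only; minimum total cost 1427.

For any fixed open set, each restaurant goes to its cheapest open site; total = fixed + service.
{Loc-3}: Z1→Loc-3 6·17=102, Z2→Loc-3 8·24=192, Z3→Loc-3 12·12=144, Z4→Loc-3 3·19=57, Z5→Loc-3 13·23=299. Service 794; fixed 633; total 1427.
{Loc-1}: service 901 + fixed 648 = 1549
{Loc-2}: Z1→Loc-2 12·17=204, Z2→Loc-2 10·24=240, Z3→Loc-2 6·12=72, Z4→Loc-2 10·19=190, Z5→Loc-2 8·23=184. Service 890; fixed 697; total 1587.
{Loc-1, Loc-2, Loc-3}: service 573 + fixed 1978 = 2551
No other subset beats 1427.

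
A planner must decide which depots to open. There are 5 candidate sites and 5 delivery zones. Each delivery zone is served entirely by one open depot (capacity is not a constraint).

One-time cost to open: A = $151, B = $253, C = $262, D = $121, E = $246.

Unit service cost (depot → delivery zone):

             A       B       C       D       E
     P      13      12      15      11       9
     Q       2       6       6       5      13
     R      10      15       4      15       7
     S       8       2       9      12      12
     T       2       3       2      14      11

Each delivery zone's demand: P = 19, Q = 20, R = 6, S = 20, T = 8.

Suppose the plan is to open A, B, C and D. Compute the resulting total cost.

Each delivery zone is assigned to its cheapest site among the open ones.
{A, B, C, D}: P→D 11·19=209, Q→A 2·20=40, R→C 4·6=24, S→B 2·20=40, T→A 2·8=16. Service 329; fixed 787; total 1116.

Total cost: 1116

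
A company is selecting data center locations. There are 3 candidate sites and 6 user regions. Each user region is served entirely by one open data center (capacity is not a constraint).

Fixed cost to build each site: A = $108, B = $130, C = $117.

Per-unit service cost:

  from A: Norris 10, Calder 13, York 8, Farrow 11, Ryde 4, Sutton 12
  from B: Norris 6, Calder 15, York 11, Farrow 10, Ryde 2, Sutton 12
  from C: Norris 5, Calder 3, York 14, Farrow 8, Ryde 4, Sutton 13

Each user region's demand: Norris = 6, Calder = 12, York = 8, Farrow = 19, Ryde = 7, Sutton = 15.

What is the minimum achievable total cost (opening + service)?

For any fixed open set, each user region goes to its cheapest open site; total = fixed + service.
{C}: Norris→C 5·6=30, Calder→C 3·12=36, York→C 14·8=112, Farrow→C 8·19=152, Ryde→C 4·7=28, Sutton→C 13·15=195. Service 553; fixed 117; total 670.
{A, C}: service 490 + fixed 225 = 715
{B, C}: service 500 + fixed 247 = 747
{A, B, C}: service 476 + fixed 355 = 831
No other subset beats 670.

Minimum total cost: 670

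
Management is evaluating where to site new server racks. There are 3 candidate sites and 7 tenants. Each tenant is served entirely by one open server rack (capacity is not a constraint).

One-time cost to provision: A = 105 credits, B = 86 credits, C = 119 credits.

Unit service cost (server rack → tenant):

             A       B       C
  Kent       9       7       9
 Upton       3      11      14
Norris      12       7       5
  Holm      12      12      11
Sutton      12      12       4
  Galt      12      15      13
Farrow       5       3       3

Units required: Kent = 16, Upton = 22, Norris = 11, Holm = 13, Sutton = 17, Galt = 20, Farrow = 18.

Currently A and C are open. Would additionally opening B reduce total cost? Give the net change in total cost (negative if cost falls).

No — net change +54 (cost rises by 54).

Current service cost with {A, C}: 770.
Adding B: each tenant re-picks its cheapest; new service cost 738, saving 32.
Extra fixed cost: 86. Net change = 86 − 32 = 54.
(Totals: 994 → 1048.)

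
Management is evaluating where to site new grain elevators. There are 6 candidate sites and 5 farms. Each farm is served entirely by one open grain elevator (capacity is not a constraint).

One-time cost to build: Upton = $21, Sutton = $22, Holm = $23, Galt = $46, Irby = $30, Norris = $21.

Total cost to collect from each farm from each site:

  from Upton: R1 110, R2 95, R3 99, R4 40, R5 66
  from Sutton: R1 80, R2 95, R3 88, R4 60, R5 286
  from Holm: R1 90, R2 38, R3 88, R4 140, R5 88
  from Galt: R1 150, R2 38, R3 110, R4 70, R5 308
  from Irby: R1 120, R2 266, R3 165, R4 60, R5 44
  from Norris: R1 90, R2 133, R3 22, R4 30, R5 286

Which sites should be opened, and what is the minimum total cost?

Open Holm, Irby and Norris; minimum total cost 298.

For any fixed open set, each farm goes to its cheapest open site; total = fixed + service.
{Holm, Irby, Norris}: R1→Holm 90, R2→Holm 38, R3→Norris 22, R4→Norris 30, R5→Irby 44. Service 224; fixed 74; total 298.
{Sutton, Holm, Irby, Norris}: R1→Sutton 80, R2→Holm 38, R3→Norris 22, R4→Norris 30, R5→Irby 44. Service 214; fixed 96; total 310.
{Upton, Holm, Norris}: R1→Holm 90, R2→Holm 38, R3→Norris 22, R4→Norris 30, R5→Upton 66. Service 246; fixed 65; total 311.
{Upton, Sutton, Holm, Galt, Irby, Norris}: R1→Sutton 80, R2→Holm 38, R3→Norris 22, R4→Norris 30, R5→Irby 44. Service 214; fixed 163; total 377.
No other subset beats 298.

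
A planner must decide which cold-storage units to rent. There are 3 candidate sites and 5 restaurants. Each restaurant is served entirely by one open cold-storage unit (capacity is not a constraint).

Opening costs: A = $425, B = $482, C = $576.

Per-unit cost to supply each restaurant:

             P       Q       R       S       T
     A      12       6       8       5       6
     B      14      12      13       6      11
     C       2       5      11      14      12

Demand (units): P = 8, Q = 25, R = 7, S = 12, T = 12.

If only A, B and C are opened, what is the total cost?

Total cost: 1812

Each restaurant is assigned to its cheapest site among the open ones.
{A, B, C}: P→C 2·8=16, Q→C 5·25=125, R→A 8·7=56, S→A 5·12=60, T→A 6·12=72. Service 329; fixed 1483; total 1812.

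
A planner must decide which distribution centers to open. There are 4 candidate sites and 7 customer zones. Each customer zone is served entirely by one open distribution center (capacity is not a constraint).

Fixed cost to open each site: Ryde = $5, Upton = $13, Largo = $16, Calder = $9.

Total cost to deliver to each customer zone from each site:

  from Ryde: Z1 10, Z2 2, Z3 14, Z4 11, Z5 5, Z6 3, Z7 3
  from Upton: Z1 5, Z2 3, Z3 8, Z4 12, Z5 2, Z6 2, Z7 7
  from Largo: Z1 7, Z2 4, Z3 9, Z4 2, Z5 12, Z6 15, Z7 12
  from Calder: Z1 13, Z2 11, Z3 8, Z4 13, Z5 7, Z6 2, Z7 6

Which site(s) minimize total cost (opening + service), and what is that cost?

Open Ryde and Upton; minimum total cost 51.

For any fixed open set, each customer zone goes to its cheapest open site; total = fixed + service.
{Ryde, Upton}: Z1→Upton 5, Z2→Ryde 2, Z3→Upton 8, Z4→Ryde 11, Z5→Upton 2, Z6→Upton 2, Z7→Ryde 3. Service 33; fixed 18; total 51.
{Ryde, Largo}: Z1→Largo 7, Z2→Ryde 2, Z3→Largo 9, Z4→Largo 2, Z5→Ryde 5, Z6→Ryde 3, Z7→Ryde 3. Service 31; fixed 21; total 52.
{Upton}: service 39 + fixed 13 = 52
{Ryde, Upton, Largo, Calder}: Z1→Upton 5, Z2→Ryde 2, Z3→Upton 8, Z4→Largo 2, Z5→Upton 2, Z6→Upton 2, Z7→Ryde 3. Service 24; fixed 43; total 67.
No other subset beats 51.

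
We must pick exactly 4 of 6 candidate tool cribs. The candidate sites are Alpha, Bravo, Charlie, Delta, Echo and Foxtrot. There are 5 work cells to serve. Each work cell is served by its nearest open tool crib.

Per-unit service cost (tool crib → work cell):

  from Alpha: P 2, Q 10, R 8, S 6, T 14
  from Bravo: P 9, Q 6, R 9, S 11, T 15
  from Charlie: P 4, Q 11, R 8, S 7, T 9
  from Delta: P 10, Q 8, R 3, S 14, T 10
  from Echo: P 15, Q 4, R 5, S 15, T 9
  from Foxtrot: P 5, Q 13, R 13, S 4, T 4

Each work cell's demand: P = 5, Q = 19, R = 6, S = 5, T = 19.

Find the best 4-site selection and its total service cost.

Choose Alpha, Delta, Echo and Foxtrot; total service cost 200.

With exactly 4 open, each work cell uses its cheapest among the chosen.
{Alpha, Delta, Echo, Foxtrot}: P→Alpha 2·5=10, Q→Echo 4·19=76, R→Delta 3·6=18, S→Foxtrot 4·5=20, T→Foxtrot 4·19=76. Service cost 200.
{Charlie, Delta, Echo, Foxtrot}: service cost 210
{Alpha, Bravo, Echo, Foxtrot}: service cost 212
Among all 15 size-4 choices, {Alpha, Delta, Echo, Foxtrot} is lowest.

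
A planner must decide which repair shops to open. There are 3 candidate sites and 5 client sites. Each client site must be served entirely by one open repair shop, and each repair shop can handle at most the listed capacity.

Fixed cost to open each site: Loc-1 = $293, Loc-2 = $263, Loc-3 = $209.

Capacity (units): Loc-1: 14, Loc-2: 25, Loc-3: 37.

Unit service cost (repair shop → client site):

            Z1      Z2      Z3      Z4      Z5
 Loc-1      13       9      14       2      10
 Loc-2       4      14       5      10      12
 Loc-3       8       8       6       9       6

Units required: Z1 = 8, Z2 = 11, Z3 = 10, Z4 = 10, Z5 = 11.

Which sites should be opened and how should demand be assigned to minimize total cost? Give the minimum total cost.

Open {Loc-2, Loc-3}: Z1→Loc-2 4·8=32, Z2→Loc-3 8·11=88, Z3→Loc-2 5·10=50, Z4→Loc-3 9·10=90, Z5→Loc-3 6·11=66.
Loads: Loc-2 carries 18/25, Loc-3 carries 32/37. Service 326; fixed 472; total 798.
Next best feasible plan costs 818.

Minimum total cost: 798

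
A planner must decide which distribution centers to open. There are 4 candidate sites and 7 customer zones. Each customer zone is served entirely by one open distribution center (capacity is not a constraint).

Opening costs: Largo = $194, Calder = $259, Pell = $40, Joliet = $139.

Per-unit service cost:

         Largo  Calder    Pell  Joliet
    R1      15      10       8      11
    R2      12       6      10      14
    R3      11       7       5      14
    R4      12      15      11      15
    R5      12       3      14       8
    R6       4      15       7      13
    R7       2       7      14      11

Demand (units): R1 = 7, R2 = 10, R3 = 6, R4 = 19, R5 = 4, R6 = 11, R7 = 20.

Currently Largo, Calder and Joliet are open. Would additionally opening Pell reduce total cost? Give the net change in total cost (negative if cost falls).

Current service cost with {Largo, Calder, Joliet}: 496.
Adding Pell: each customer zone re-picks its cheapest; new service cost 451, saving 45.
Extra fixed cost: 40. Net change = 40 − 45 = -5.
(Totals: 1088 → 1083.)

Yes — net change −5 (cost falls by 5).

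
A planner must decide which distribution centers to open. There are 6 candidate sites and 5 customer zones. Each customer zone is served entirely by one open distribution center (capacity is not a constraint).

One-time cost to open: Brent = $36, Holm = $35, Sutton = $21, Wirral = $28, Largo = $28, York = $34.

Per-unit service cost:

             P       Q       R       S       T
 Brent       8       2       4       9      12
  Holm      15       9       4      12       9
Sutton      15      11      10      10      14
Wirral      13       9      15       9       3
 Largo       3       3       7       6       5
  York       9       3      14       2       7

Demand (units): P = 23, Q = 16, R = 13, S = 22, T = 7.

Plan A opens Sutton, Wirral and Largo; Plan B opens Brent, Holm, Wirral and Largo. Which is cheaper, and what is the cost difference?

Plan B is cheaper by 5.

Plan A: {Sutton, Wirral, Largo}: P→Largo 3·23=69, Q→Largo 3·16=48, R→Largo 7·13=91, S→Largo 6·22=132, T→Wirral 3·7=21. Service 361; fixed 77; total 438.
Plan B: {Brent, Holm, Wirral, Largo}: P→Largo 3·23=69, Q→Brent 2·16=32, R→Brent 4·13=52, S→Largo 6·22=132, T→Wirral 3·7=21. Service 306; fixed 127; total 433.
Difference: |438 − 433| = 5.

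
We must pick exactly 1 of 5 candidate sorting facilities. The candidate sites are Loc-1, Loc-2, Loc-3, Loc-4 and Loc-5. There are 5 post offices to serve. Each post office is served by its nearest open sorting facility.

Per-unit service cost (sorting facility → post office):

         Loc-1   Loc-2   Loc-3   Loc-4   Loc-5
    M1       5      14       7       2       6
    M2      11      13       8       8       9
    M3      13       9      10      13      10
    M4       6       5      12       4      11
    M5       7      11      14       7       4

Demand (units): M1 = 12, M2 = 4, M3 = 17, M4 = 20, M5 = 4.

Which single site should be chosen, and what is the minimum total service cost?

Choose Loc-4 only; total service cost 385.

With exactly 1 open, each post office uses its cheapest among the chosen.
{Loc-4}: M1→Loc-4 2·12=24, M2→Loc-4 8·4=32, M3→Loc-4 13·17=221, M4→Loc-4 4·20=80, M5→Loc-4 7·4=28. Service cost 385.
{Loc-1}: service cost 473
{Loc-5}: service cost 514
Among all 5 size-1 choices, {Loc-4} is lowest.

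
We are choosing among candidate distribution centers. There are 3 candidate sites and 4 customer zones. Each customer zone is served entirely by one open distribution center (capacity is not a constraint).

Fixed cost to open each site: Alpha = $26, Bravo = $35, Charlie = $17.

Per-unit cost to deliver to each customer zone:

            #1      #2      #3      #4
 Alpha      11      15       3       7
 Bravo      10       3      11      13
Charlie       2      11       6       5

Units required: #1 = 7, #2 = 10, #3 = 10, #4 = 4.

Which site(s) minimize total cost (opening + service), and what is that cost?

For any fixed open set, each customer zone goes to its cheapest open site; total = fixed + service.
{Alpha, Bravo, Charlie}: #1→Charlie 2·7=14, #2→Bravo 3·10=30, #3→Alpha 3·10=30, #4→Charlie 5·4=20. Service 94; fixed 78; total 172.
{Bravo, Charlie}: service 124 + fixed 52 = 176
{Alpha, Charlie}: service 174 + fixed 43 = 217
{Charlie}: service 204 + fixed 17 = 221
(All 7 nonempty subsets were checked; Alpha, Bravo and Charlie is lowest.)

Open Alpha, Bravo and Charlie; minimum total cost 172.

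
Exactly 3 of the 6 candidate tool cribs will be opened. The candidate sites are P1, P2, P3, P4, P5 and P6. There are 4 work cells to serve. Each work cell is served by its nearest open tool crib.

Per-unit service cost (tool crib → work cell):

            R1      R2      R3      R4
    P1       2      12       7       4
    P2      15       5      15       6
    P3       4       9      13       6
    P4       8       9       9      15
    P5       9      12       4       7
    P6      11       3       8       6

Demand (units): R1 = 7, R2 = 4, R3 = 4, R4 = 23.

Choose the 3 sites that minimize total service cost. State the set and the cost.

With exactly 3 open, each work cell uses its cheapest among the chosen.
{P1, P5, P6}: R1→P1 2·7=14, R2→P6 3·4=12, R3→P5 4·4=16, R4→P1 4·23=92. Service cost 134.
{P1, P2, P5}: service cost 142
{P1, P2, P6}: service cost 146
Among all 20 size-3 choices, {P1, P5, P6} is lowest.

Choose P1, P5 and P6; total service cost 134.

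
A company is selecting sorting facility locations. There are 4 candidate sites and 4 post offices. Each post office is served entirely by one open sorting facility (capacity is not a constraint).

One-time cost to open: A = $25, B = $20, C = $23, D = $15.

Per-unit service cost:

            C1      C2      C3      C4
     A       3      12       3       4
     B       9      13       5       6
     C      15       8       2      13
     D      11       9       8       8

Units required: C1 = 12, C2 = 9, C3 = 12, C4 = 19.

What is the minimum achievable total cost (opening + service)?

Minimum total cost: 256

For any fixed open set, each post office goes to its cheapest open site; total = fixed + service.
{A, C}: C1→A 3·12=36, C2→C 8·9=72, C3→C 2·12=24, C4→A 4·19=76. Service 208; fixed 48; total 256.
{A, D}: C1→A 3·12=36, C2→D 9·9=81, C3→A 3·12=36, C4→A 4·19=76. Service 229; fixed 40; total 269.
{A, C, D}: service 208 + fixed 63 = 271
{A, B, C, D}: service 208 + fixed 83 = 291
No other subset beats 256.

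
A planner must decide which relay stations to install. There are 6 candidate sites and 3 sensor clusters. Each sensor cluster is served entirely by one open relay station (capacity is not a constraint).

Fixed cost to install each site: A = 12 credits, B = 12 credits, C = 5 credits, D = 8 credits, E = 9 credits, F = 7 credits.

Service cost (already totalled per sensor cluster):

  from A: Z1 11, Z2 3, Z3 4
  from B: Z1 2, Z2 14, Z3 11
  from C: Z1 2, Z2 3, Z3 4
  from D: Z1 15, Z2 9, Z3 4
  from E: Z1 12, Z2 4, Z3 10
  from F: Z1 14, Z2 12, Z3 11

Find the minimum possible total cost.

Minimum total cost: 14

For any fixed open set, each sensor cluster goes to its cheapest open site; total = fixed + service.
{C}: Z1→C 2, Z2→C 3, Z3→C 4. Service 9; fixed 5; total 14.
{C, F}: service 9 + fixed 12 = 21
{C, D}: service 9 + fixed 13 = 22
{A, B, C, D, E, F}: service 9 + fixed 53 = 62
No other subset beats 14.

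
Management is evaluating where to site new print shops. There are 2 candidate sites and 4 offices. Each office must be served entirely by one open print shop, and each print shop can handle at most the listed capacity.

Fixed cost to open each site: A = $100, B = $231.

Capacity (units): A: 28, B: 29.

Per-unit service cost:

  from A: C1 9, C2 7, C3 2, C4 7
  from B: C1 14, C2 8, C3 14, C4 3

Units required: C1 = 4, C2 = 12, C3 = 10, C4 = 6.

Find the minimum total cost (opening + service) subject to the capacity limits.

Open {A, B}: C1→A 9·4=36, C2→A 7·12=84, C3→A 2·10=20, C4→B 3·6=18.
Loads: A carries 26/28, B carries 6/29. Service 158; fixed 331; total 489.
Next best feasible plan costs 501.

Minimum total cost: 489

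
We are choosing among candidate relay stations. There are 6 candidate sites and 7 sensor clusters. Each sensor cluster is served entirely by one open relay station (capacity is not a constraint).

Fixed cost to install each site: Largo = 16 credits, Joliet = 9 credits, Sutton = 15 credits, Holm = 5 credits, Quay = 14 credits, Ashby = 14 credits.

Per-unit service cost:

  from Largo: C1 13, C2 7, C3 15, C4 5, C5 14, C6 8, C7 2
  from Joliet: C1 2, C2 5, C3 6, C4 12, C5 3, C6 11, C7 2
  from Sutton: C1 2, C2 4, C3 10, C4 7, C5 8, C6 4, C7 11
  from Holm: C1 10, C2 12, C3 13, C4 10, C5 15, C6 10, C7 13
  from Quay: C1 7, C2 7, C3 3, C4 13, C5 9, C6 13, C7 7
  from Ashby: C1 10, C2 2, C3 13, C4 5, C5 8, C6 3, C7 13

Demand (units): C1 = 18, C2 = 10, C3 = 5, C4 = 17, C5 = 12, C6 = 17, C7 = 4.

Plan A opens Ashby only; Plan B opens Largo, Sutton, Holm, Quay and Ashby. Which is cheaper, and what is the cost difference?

Plan A: {Ashby}: C1→Ashby 10·18=180, C2→Ashby 2·10=20, C3→Ashby 13·5=65, C4→Ashby 5·17=85, C5→Ashby 8·12=96, C6→Ashby 3·17=51, C7→Ashby 13·4=52. Service 549; fixed 14; total 563.
Plan B: {Largo, Sutton, Holm, Quay, Ashby}: C1→Sutton 2·18=36, C2→Ashby 2·10=20, C3→Quay 3·5=15, C4→Largo 5·17=85, C5→Sutton 8·12=96, C6→Ashby 3·17=51, C7→Largo 2·4=8. Service 311; fixed 64; total 375.
Difference: |563 − 375| = 188.

Plan B is cheaper by 188.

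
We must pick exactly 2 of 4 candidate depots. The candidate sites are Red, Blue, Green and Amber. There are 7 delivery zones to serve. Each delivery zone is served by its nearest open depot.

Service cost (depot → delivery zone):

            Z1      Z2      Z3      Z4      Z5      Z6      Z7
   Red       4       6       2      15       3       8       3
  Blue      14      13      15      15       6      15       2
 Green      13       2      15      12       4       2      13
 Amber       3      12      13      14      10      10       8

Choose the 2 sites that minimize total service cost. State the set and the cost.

With exactly 2 open, each delivery zone uses its cheapest among the chosen.
{Red, Green}: Z1→Red 4, Z2→Green 2, Z3→Red 2, Z4→Green 12, Z5→Red 3, Z6→Green 2, Z7→Red 3. Service cost 28.
{Red, Amber}: service cost 39
{Red, Blue}: service cost 40
Among all 6 size-2 choices, {Red, Green} is lowest.

Choose Red and Green; total service cost 28.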